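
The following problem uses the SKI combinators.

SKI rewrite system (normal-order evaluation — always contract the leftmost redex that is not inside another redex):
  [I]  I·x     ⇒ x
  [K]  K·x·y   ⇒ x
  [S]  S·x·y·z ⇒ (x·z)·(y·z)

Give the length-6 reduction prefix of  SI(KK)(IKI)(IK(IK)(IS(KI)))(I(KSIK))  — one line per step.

Answer: after 6 steps: K(IK)(IS(KI))(I(KSIK))

Derivation:
  start: SI(KK)(IKI)(IK(IK)(IS(KI)))(I(KSIK))
  [1] I(IKI)(KK(IKI))(IK(IK)(IS(KI)))(I(KSIK))
  [2] IKI(KK(IKI))(IK(IK)(IS(KI)))(I(KSIK))
  [3] KI(KK(IKI))(IK(IK)(IS(KI)))(I(KSIK))
  [4] I(IK(IK)(IS(KI)))(I(KSIK))
  [5] IK(IK)(IS(KI))(I(KSIK))
  [6] K(IK)(IS(KI))(I(KSIK))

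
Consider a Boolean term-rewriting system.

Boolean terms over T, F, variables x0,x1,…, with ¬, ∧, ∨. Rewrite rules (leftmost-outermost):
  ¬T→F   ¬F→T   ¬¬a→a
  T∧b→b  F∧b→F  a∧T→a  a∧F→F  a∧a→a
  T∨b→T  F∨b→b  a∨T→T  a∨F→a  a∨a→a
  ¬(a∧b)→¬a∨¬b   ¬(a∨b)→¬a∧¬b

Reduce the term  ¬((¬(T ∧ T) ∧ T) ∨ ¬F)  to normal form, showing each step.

  start: ¬((¬(T ∧ T) ∧ T) ∨ ¬F)
  →1  ¬(¬(T ∧ T) ∧ T) ∧ ¬¬F
  →2  (¬¬(T ∧ T) ∨ ¬T) ∧ ¬¬F
  →3  ((T ∧ T) ∨ ¬T) ∧ ¬¬F
  →4  (T ∨ ¬T) ∧ ¬¬F
  →5  T ∧ ¬¬F
  →6  ¬¬F
  →7  F

Answer: normal form = F  (in 7 steps)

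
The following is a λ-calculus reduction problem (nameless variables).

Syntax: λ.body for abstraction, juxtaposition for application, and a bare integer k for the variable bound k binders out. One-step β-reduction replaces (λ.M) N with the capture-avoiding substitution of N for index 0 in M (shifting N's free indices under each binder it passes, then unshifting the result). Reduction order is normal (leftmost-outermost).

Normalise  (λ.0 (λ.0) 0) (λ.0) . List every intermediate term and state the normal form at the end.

Answer: normal form = λ.0  (in 3 steps)

Reduction:
  start: (λ.0 (λ.0) 0) (λ.0)
  →1  (λ.0) (λ.0) (λ.0)
  →2  (λ.0) (λ.0)
  →3  λ.0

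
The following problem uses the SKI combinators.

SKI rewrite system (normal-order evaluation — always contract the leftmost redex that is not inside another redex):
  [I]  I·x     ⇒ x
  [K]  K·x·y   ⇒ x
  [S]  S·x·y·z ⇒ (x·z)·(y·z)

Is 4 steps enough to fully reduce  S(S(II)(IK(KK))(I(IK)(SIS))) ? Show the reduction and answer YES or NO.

  start: S(S(II)(IK(KK))(I(IK)(SIS)))
  step 1: S(II(I(IK)(SIS))(IK(KK)(I(IK)(SIS))))
  step 2: S(I(I(IK)(SIS))(IK(KK)(I(IK)(SIS))))
  step 3: S(I(IK)(SIS)(IK(KK)(I(IK)(SIS))))
  step 4: S(IK(SIS)(IK(KK)(I(IK)(SIS))))

Answer: NO — after 4 steps the term is S(IK(SIS)(IK(KK)(I(IK)(SIS)))), not yet normal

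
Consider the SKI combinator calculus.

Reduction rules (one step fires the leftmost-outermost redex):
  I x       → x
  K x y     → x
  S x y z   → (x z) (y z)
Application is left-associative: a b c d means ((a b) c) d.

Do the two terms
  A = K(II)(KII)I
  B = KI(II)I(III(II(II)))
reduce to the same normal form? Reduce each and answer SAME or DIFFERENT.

Term A:
  start: K(II)(KII)I
  [1] III
  [2] II
  [3] I

Term B:
  start: KI(II)I(III(II(II)))
  [1] II(III(II(II)))
  [2] I(III(II(II)))
  [3] III(II(II))
  [4] II(II(II))
  [5] I(II(II))
  [6] II(II)
  [7] I(II)
  [8] II
  [9] I

Answer: SAME — A ⇓ I, B ⇓ I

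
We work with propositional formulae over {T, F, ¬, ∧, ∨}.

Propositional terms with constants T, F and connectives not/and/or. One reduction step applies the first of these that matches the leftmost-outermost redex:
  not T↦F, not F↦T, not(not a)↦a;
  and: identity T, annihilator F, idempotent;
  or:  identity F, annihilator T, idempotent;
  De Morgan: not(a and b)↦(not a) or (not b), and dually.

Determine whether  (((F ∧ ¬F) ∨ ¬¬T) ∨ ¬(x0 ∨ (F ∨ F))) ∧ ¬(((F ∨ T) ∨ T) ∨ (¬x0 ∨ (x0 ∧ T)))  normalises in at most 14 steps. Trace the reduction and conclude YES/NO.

Answer: YES — reaches normal form F in 13 ≤ 14 steps

Derivation:
  start: (((F ∧ ¬F) ∨ ¬¬T) ∨ ¬(x0 ∨ (F ∨ F))) ∧ ¬(((F ∨ T) ∨ T) ∨ (¬x0 ∨ (x0 ∧ T)))
  →1  ((F ∨ ¬¬T) ∨ ¬(x0 ∨ (F ∨ F))) ∧ ¬(((F ∨ T) ∨ T) ∨ (¬x0 ∨ (x0 ∧ T)))
  →2  (¬¬T ∨ ¬(x0 ∨ (F ∨ F))) ∧ ¬(((F ∨ T) ∨ T) ∨ (¬x0 ∨ (x0 ∧ T)))
  →3  (T ∨ ¬(x0 ∨ (F ∨ F))) ∧ ¬(((F ∨ T) ∨ T) ∨ (¬x0 ∨ (x0 ∧ T)))
  →4  T ∧ ¬(((F ∨ T) ∨ T) ∨ (¬x0 ∨ (x0 ∧ T)))
  →5  ¬(((F ∨ T) ∨ T) ∨ (¬x0 ∨ (x0 ∧ T)))
  →6  ¬((F ∨ T) ∨ T) ∧ ¬(¬x0 ∨ (x0 ∧ T))
  →7  (¬(F ∨ T) ∧ ¬T) ∧ ¬(¬x0 ∨ (x0 ∧ T))
  →8  ((¬F ∧ ¬T) ∧ ¬T) ∧ ¬(¬x0 ∨ (x0 ∧ T))
  →9  ((T ∧ ¬T) ∧ ¬T) ∧ ¬(¬x0 ∨ (x0 ∧ T))
  →10  (¬T ∧ ¬T) ∧ ¬(¬x0 ∨ (x0 ∧ T))
  →11  ¬T ∧ ¬(¬x0 ∨ (x0 ∧ T))
  →12  F ∧ ¬(¬x0 ∨ (x0 ∧ T))
  →13  F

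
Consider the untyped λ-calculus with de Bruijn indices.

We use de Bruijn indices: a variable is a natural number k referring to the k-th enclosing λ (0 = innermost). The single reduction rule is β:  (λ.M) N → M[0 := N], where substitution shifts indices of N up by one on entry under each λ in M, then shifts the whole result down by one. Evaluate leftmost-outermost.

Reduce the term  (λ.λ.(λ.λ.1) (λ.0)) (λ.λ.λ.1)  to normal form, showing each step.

Answer: normal form = λ.λ.λ.0  (in 2 steps)

Working:
  start: (λ.λ.(λ.λ.1) (λ.0)) (λ.λ.λ.1)
  step 1: λ.(λ.λ.1) (λ.0)
  step 2: λ.λ.λ.0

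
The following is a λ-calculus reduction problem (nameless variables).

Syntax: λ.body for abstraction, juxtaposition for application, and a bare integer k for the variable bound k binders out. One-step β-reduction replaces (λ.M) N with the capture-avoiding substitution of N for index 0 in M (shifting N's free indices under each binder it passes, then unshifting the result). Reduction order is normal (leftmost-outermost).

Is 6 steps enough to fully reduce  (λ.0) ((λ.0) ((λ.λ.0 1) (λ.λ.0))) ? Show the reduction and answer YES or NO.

Answer: YES — reaches normal form λ.0 (λ.λ.0) in 3 ≤ 6 steps

Derivation:
  start: (λ.0) ((λ.0) ((λ.λ.0 1) (λ.λ.0)))
  step 1: (λ.0) ((λ.λ.0 1) (λ.λ.0))
  step 2: (λ.λ.0 1) (λ.λ.0)
  step 3: λ.0 (λ.λ.0)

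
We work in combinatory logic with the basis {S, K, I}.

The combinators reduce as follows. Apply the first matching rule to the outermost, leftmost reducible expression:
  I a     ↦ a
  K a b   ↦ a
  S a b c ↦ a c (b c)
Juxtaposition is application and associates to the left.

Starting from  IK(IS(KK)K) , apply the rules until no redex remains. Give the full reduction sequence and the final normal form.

Answer: normal form = K(S(KK)K)  (in 2 steps)

Derivation:
  start: IK(IS(KK)K)
  step 1: K(IS(KK)K)
  step 2: K(S(KK)K)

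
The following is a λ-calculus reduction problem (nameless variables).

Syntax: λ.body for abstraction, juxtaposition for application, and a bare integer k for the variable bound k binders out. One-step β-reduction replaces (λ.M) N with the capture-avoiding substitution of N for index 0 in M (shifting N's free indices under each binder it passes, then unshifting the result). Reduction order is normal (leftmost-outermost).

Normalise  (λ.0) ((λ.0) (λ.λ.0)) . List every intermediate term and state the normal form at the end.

Answer: normal form = λ.λ.0  (in 2 steps)

Derivation:
  start: (λ.0) ((λ.0) (λ.λ.0))
  →1  (λ.0) (λ.λ.0)
  →2  λ.λ.0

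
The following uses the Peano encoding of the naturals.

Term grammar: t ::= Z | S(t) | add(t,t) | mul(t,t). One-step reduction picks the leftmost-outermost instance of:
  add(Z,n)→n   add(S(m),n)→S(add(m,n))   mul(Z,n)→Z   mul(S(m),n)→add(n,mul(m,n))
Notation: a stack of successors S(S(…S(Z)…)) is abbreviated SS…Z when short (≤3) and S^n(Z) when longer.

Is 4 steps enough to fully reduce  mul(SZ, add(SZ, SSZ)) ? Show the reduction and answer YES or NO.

  start: mul(SZ, add(SZ, SSZ))
  →1  add(add(SZ, SSZ), mul(Z, add(SZ, SSZ)))
  →2  add(S(add(Z, SSZ)), mul(Z, add(SZ, SSZ)))
  →3  S(add(add(Z, SSZ), mul(Z, add(SZ, SSZ))))
  →4  S(add(SSZ, mul(Z, add(SZ, SSZ))))

Answer: NO — after 4 steps the term is S(add(SSZ, mul(Z, add(SZ, SSZ)))), not yet normal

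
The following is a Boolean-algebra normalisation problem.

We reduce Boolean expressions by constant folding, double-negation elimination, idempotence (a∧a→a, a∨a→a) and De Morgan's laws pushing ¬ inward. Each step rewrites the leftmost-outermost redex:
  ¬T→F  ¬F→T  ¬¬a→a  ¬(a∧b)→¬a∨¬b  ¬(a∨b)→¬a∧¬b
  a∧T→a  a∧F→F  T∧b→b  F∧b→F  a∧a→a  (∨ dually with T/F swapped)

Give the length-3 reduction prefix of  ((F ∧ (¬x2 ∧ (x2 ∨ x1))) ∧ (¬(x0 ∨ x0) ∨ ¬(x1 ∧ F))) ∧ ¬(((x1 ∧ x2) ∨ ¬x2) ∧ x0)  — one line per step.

Answer: after 3 steps: F

Reduction:
  start: ((F ∧ (¬x2 ∧ (x2 ∨ x1))) ∧ (¬(x0 ∨ x0) ∨ ¬(x1 ∧ F))) ∧ ¬(((x1 ∧ x2) ∨ ¬x2) ∧ x0)
  [1] (F ∧ (¬(x0 ∨ x0) ∨ ¬(x1 ∧ F))) ∧ ¬(((x1 ∧ x2) ∨ ¬x2) ∧ x0)
  [2] F ∧ ¬(((x1 ∧ x2) ∨ ¬x2) ∧ x0)
  [3] F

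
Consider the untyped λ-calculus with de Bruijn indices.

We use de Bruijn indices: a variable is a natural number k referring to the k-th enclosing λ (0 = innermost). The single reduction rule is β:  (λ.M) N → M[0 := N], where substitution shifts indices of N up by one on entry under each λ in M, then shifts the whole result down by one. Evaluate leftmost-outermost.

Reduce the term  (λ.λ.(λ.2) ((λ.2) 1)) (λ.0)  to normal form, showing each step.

  start: (λ.λ.(λ.2) ((λ.2) 1)) (λ.0)
  step 1: λ.(λ.λ.0) ((λ.λ.0) (λ.0))
  step 2: λ.λ.0

Answer: normal form = λ.λ.0  (in 2 steps)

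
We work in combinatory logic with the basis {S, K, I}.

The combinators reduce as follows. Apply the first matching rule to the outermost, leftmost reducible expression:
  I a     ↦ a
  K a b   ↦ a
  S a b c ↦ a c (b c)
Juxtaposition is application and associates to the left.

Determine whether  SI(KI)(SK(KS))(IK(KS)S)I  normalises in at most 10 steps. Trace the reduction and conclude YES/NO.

Answer: YES — reaches normal form S in 9 ≤ 10 steps

Reduction:
  start: SI(KI)(SK(KS))(IK(KS)S)I
  [1] I(SK(KS))(KI(SK(KS)))(IK(KS)S)I
  [2] SK(KS)(KI(SK(KS)))(IK(KS)S)I
  [3] K(KI(SK(KS)))(KS(KI(SK(KS))))(IK(KS)S)I
  [4] KI(SK(KS))(IK(KS)S)I
  [5] I(IK(KS)S)I
  [6] IK(KS)SI
  [7] K(KS)SI
  [8] KSI
  [9] S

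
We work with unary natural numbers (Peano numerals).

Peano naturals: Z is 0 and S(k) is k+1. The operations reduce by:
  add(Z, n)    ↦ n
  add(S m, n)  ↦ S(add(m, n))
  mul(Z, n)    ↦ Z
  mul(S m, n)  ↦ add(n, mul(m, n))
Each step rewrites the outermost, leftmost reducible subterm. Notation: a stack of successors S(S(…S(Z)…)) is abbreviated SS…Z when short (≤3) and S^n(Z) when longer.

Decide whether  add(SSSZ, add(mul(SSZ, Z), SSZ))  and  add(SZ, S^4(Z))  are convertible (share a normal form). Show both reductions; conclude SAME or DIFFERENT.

Answer: SAME — A ⇓ S^5(Z), B ⇓ S^5(Z)

Reduction:
Term A:
  start: add(SSSZ, add(mul(SSZ, Z), SSZ))
  →1  S(add(SSZ, add(mul(SSZ, Z), SSZ)))
  →2  S(S(add(SZ, add(mul(SSZ, Z), SSZ))))
  →3  S(S(S(add(Z, add(mul(SSZ, Z), SSZ)))))
  →4  S(S(S(add(mul(SSZ, Z), SSZ))))
  →5  S(S(S(add(add(Z, mul(SZ, Z)), SSZ))))
  →6  S(S(S(add(mul(SZ, Z), SSZ))))
  →7  S(S(S(add(add(Z, mul(Z, Z)), SSZ))))
  →8  S(S(S(add(mul(Z, Z), SSZ))))
  →9  S(S(S(add(Z, SSZ))))
  →10  S^5(Z)

Term B:
  start: add(SZ, S^4(Z))
  →1  S(add(Z, S^4(Z)))
  →2  S^5(Z)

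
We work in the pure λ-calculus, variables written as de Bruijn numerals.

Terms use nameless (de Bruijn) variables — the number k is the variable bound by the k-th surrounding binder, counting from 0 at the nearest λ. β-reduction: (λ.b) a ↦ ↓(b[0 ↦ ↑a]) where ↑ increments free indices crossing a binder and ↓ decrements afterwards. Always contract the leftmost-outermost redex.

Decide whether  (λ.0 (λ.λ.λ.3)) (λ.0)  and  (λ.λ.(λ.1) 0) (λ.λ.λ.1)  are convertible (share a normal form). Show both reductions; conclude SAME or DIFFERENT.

Answer: DIFFERENT — A ⇓ λ.λ.λ.λ.0, B ⇓ λ.0

Working:
Term A:
  start: (λ.0 (λ.λ.λ.3)) (λ.0)
  [1] (λ.0) (λ.λ.λ.λ.0)
  [2] λ.λ.λ.λ.0

Term B:
  start: (λ.λ.(λ.1) 0) (λ.λ.λ.1)
  [1] λ.(λ.1) 0
  [2] λ.0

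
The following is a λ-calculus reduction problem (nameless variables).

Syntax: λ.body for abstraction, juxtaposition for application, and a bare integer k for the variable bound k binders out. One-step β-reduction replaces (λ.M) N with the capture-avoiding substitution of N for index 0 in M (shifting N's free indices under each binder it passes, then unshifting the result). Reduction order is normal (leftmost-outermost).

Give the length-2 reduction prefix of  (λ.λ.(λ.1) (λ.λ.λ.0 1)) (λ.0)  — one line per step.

  start: (λ.λ.(λ.1) (λ.λ.λ.0 1)) (λ.0)
  →1  λ.(λ.1) (λ.λ.λ.0 1)
  →2  λ.0

Answer: after 2 steps: λ.0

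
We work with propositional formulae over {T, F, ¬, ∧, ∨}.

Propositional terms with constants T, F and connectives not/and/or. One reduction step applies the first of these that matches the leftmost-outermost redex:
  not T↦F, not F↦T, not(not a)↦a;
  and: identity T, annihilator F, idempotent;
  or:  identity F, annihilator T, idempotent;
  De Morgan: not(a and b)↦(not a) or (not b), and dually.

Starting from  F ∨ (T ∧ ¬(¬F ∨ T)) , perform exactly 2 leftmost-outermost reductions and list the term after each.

Answer: after 2 steps: ¬(¬F ∨ T)

Working:
  start: F ∨ (T ∧ ¬(¬F ∨ T))
  [1] T ∧ ¬(¬F ∨ T)
  [2] ¬(¬F ∨ T)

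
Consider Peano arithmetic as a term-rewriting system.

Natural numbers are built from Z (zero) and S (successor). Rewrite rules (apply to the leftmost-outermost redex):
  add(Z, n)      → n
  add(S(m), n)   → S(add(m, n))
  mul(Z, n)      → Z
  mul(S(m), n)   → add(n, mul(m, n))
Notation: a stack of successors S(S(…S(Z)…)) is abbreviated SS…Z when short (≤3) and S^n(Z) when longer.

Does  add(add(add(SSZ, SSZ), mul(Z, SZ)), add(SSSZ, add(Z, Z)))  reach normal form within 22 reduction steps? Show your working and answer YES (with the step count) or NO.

  start: add(add(add(SSZ, SSZ), mul(Z, SZ)), add(SSSZ, add(Z, Z)))
  →1  add(add(S(add(SZ, SSZ)), mul(Z, SZ)), add(SSSZ, add(Z, Z)))
  →2  add(S(add(add(SZ, SSZ), mul(Z, SZ))), add(SSSZ, add(Z, Z)))
  →3  S(add(add(add(SZ, SSZ), mul(Z, SZ)), add(SSSZ, add(Z, Z))))
  →4  S(add(add(S(add(Z, SSZ)), mul(Z, SZ)), add(SSSZ, add(Z, Z))))
  →5  S(add(S(add(add(Z, SSZ), mul(Z, SZ))), add(SSSZ, add(Z, Z))))
  →6  S(S(add(add(add(Z, SSZ), mul(Z, SZ)), add(SSSZ, add(Z, Z)))))
  →7  S(S(add(add(SSZ, mul(Z, SZ)), add(SSSZ, add(Z, Z)))))
  →8  S(S(add(S(add(SZ, mul(Z, SZ))), add(SSSZ, add(Z, Z)))))
  →9  S(S(S(add(add(SZ, mul(Z, SZ)), add(SSSZ, add(Z, Z))))))
  →10  S(S(S(add(S(add(Z, mul(Z, SZ))), add(SSSZ, add(Z, Z))))))
  →11  S(S(S(S(add(add(Z, mul(Z, SZ)), add(SSSZ, add(Z, Z)))))))
  →12  S(S(S(S(add(mul(Z, SZ), add(SSSZ, add(Z, Z)))))))
  →13  S(S(S(S(add(Z, add(SSSZ, add(Z, Z)))))))
  →14  S(S(S(S(add(SSSZ, add(Z, Z))))))
  →15  S(S(S(S(S(add(SSZ, add(Z, Z)))))))
  →16  S(S(S(S(S(S(add(SZ, add(Z, Z))))))))
  →17  S(S(S(S(S(S(S(add(Z, add(Z, Z)))))))))
  →18  S(S(S(S(S(S(S(add(Z, Z))))))))
  →19  S^7(Z)

Answer: YES — reaches normal form S^7(Z) in 19 ≤ 22 steps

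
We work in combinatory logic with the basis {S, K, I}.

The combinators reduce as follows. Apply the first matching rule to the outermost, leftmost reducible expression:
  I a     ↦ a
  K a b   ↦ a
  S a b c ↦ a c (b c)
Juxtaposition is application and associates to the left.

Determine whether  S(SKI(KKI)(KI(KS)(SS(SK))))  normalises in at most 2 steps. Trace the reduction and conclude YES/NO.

Answer: NO — after 2 steps the term is S(KKI(KI(KS)(SS(SK)))), not yet normal

Reduction:
  start: S(SKI(KKI)(KI(KS)(SS(SK))))
  step 1: S(K(KKI)(I(KKI))(KI(KS)(SS(SK))))
  step 2: S(KKI(KI(KS)(SS(SK))))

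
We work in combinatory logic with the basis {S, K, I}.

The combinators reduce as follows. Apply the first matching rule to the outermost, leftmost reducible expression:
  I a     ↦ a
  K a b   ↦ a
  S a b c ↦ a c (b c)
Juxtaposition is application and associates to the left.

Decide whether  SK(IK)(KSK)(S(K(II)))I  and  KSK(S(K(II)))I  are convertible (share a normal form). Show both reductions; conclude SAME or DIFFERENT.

Answer: SAME — A ⇓ S(S(KI))I, B ⇓ S(S(KI))I

Derivation:
Term A:
  start: SK(IK)(KSK)(S(K(II)))I
  step 1: K(KSK)(IK(KSK))(S(K(II)))I
  step 2: KSK(S(K(II)))I
  step 3: S(S(K(II)))I
  step 4: S(S(KI))I

Term B:
  start: KSK(S(K(II)))I
  step 1: S(S(K(II)))I
  step 2: S(S(KI))I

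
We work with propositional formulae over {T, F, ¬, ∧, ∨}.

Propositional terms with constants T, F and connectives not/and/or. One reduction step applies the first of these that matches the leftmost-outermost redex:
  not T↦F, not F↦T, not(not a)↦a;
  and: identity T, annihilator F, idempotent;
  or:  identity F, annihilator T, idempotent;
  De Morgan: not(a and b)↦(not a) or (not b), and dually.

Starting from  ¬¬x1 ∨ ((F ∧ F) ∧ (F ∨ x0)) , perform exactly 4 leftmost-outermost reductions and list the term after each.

Answer: after 4 steps: x1

Derivation:
  start: ¬¬x1 ∨ ((F ∧ F) ∧ (F ∨ x0))
  →1  x1 ∨ ((F ∧ F) ∧ (F ∨ x0))
  →2  x1 ∨ (F ∧ (F ∨ x0))
  →3  x1 ∨ F
  →4  x1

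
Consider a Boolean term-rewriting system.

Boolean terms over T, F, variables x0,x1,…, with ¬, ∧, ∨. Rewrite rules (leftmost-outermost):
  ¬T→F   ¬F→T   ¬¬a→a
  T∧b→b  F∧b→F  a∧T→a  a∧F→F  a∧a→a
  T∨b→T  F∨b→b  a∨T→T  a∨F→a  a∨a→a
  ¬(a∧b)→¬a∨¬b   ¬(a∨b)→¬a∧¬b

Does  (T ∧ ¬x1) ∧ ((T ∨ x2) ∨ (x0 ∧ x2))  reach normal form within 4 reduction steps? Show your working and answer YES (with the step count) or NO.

Answer: YES — reaches normal form ¬x1 in 4 ≤ 4 steps

Derivation:
  start: (T ∧ ¬x1) ∧ ((T ∨ x2) ∨ (x0 ∧ x2))
  →1  ¬x1 ∧ ((T ∨ x2) ∨ (x0 ∧ x2))
  →2  ¬x1 ∧ (T ∨ (x0 ∧ x2))
  →3  ¬x1 ∧ T
  →4  ¬x1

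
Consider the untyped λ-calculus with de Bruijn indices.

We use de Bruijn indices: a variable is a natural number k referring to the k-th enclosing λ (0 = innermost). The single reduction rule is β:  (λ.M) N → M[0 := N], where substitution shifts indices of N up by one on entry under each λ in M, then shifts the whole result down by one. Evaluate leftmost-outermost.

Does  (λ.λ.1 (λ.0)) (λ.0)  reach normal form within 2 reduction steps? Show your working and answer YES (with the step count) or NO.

  start: (λ.λ.1 (λ.0)) (λ.0)
  →1  λ.(λ.0) (λ.0)
  →2  λ.λ.0

Answer: YES — reaches normal form λ.λ.0 in 2 ≤ 2 steps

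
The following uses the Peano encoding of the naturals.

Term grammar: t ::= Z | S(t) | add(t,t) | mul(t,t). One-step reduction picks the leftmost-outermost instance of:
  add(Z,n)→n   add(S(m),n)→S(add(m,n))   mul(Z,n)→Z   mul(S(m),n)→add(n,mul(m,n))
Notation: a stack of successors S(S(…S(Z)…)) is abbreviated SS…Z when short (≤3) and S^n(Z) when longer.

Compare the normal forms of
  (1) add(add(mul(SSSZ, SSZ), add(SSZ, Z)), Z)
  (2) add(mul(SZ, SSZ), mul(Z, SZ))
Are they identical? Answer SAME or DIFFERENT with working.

Answer: DIFFERENT — A ⇓ S^8(Z), B ⇓ SSZ

Reduction:
Term A:
  start: add(add(mul(SSSZ, SSZ), add(SSZ, Z)), Z)
  step 1: add(add(add(SSZ, mul(SSZ, SSZ)), add(SSZ, Z)), Z)
  step 2: add(add(S(add(SZ, mul(SSZ, SSZ))), add(SSZ, Z)), Z)
  step 3: add(S(add(add(SZ, mul(SSZ, SSZ)), add(SSZ, Z))), Z)
  step 4: S(add(add(add(SZ, mul(SSZ, SSZ)), add(SSZ, Z)), Z))
  step 5: S(add(add(S(add(Z, mul(SSZ, SSZ))), add(SSZ, Z)), Z))
  step 6: S(add(S(add(add(Z, mul(SSZ, SSZ)), add(SSZ, Z))), Z))
  step 7: S(S(add(add(add(Z, mul(SSZ, SSZ)), add(SSZ, Z)), Z)))
  step 8: S(S(add(add(mul(SSZ, SSZ), add(SSZ, Z)), Z)))
  step 9: S(S(add(add(add(SSZ, mul(SZ, SSZ)), add(SSZ, Z)), Z)))
  step 10: S(S(add(add(S(add(SZ, mul(SZ, SSZ))), add(SSZ, Z)), Z)))
  step 11: S(S(add(S(add(add(SZ, mul(SZ, SSZ)), add(SSZ, Z))), Z)))
  step 12: S(S(S(add(add(add(SZ, mul(SZ, SSZ)), add(SSZ, Z)), Z))))
  step 13: S(S(S(add(add(S(add(Z, mul(SZ, SSZ))), add(SSZ, Z)), Z))))
  step 14: S(S(S(add(S(add(add(Z, mul(SZ, SSZ)), add(SSZ, Z))), Z))))
  step 15: S(S(S(S(add(add(add(Z, mul(SZ, SSZ)), add(SSZ, Z)), Z)))))
  step 16: S(S(S(S(add(add(mul(SZ, SSZ), add(SSZ, Z)), Z)))))
  step 17: S(S(S(S(add(add(add(SSZ, mul(Z, SSZ)), add(SSZ, Z)), Z)))))
  step 18: S(S(S(S(add(add(S(add(SZ, mul(Z, SSZ))), add(SSZ, Z)), Z)))))
  step 19: S(S(S(S(add(S(add(add(SZ, mul(Z, SSZ)), add(SSZ, Z))), Z)))))
  step 20: S(S(S(S(S(add(add(add(SZ, mul(Z, SSZ)), add(SSZ, Z)), Z))))))
  step 21: S(S(S(S(S(add(add(S(add(Z, mul(Z, SSZ))), add(SSZ, Z)), Z))))))
  step 22: S(S(S(S(S(add(S(add(add(Z, mul(Z, SSZ)), add(SSZ, Z))), Z))))))
  step 23: S(S(S(S(S(S(add(add(add(Z, mul(Z, SSZ)), add(SSZ, Z)), Z)))))))
  step 24: S(S(S(S(S(S(add(add(mul(Z, SSZ), add(SSZ, Z)), Z)))))))
  step 25: S(S(S(S(S(S(add(add(Z, add(SSZ, Z)), Z)))))))
  step 26: S(S(S(S(S(S(add(add(SSZ, Z), Z)))))))
  step 27: S(S(S(S(S(S(add(S(add(SZ, Z)), Z)))))))
  step 28: S(S(S(S(S(S(S(add(add(SZ, Z), Z))))))))
  step 29: S(S(S(S(S(S(S(add(S(add(Z, Z)), Z))))))))
  step 30: S(S(S(S(S(S(S(S(add(add(Z, Z), Z)))))))))
  step 31: S(S(S(S(S(S(S(S(add(Z, Z)))))))))
  step 32: S^8(Z)

Term B:
  start: add(mul(SZ, SSZ), mul(Z, SZ))
  step 1: add(add(SSZ, mul(Z, SSZ)), mul(Z, SZ))
  step 2: add(S(add(SZ, mul(Z, SSZ))), mul(Z, SZ))
  step 3: S(add(add(SZ, mul(Z, SSZ)), mul(Z, SZ)))
  step 4: S(add(S(add(Z, mul(Z, SSZ))), mul(Z, SZ)))
  step 5: S(S(add(add(Z, mul(Z, SSZ)), mul(Z, SZ))))
  step 6: S(S(add(mul(Z, SSZ), mul(Z, SZ))))
  step 7: S(S(add(Z, mul(Z, SZ))))
  step 8: S(S(mul(Z, SZ)))
  step 9: SSZ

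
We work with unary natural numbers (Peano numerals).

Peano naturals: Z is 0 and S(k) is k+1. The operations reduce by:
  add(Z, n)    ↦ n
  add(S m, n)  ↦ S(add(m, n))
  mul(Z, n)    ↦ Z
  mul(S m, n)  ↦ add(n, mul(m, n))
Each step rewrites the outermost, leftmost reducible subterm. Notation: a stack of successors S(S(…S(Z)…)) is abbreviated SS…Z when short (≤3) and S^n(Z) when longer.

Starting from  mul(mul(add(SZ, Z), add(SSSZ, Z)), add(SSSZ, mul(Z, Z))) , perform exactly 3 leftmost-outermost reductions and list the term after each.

Answer: after 3 steps: mul(add(S(add(SSZ, Z)), mul(add(Z, Z), add(SSSZ, Z))), add(SSSZ, mul(Z, Z)))

Reduction:
  start: mul(mul(add(SZ, Z), add(SSSZ, Z)), add(SSSZ, mul(Z, Z)))
  →1  mul(mul(S(add(Z, Z)), add(SSSZ, Z)), add(SSSZ, mul(Z, Z)))
  →2  mul(add(add(SSSZ, Z), mul(add(Z, Z), add(SSSZ, Z))), add(SSSZ, mul(Z, Z)))
  →3  mul(add(S(add(SSZ, Z)), mul(add(Z, Z), add(SSSZ, Z))), add(SSSZ, mul(Z, Z)))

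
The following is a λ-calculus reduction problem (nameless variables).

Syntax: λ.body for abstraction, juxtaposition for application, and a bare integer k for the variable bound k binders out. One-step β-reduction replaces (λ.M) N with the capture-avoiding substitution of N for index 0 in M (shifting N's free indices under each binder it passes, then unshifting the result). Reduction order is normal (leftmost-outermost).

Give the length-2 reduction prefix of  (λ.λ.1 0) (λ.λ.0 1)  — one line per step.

  start: (λ.λ.1 0) (λ.λ.0 1)
  [1] λ.(λ.λ.0 1) 0
  [2] λ.λ.0 1

Answer: after 2 steps: λ.λ.0 1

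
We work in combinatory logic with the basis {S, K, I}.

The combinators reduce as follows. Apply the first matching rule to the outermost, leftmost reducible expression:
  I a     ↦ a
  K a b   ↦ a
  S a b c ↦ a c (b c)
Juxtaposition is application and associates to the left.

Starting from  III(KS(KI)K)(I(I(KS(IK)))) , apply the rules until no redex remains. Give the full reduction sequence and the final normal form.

Answer: normal form = SKS  (in 7 steps)

Derivation:
  start: III(KS(KI)K)(I(I(KS(IK))))
  [1] II(KS(KI)K)(I(I(KS(IK))))
  [2] I(KS(KI)K)(I(I(KS(IK))))
  [3] KS(KI)K(I(I(KS(IK))))
  [4] SK(I(I(KS(IK))))
  [5] SK(I(KS(IK)))
  [6] SK(KS(IK))
  [7] SKS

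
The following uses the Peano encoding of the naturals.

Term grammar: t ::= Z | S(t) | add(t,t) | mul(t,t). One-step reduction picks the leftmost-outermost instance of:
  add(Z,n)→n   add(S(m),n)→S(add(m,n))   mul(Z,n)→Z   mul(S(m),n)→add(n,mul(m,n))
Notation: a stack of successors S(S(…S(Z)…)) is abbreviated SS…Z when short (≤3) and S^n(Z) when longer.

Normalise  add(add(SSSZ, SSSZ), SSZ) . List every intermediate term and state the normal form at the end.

  start: add(add(SSSZ, SSSZ), SSZ)
  [1] add(S(add(SSZ, SSSZ)), SSZ)
  [2] S(add(add(SSZ, SSSZ), SSZ))
  [3] S(add(S(add(SZ, SSSZ)), SSZ))
  [4] S(S(add(add(SZ, SSSZ), SSZ)))
  [5] S(S(add(S(add(Z, SSSZ)), SSZ)))
  [6] S(S(S(add(add(Z, SSSZ), SSZ))))
  [7] S(S(S(add(SSSZ, SSZ))))
  [8] S(S(S(S(add(SSZ, SSZ)))))
  [9] S(S(S(S(S(add(SZ, SSZ))))))
  [10] S(S(S(S(S(S(add(Z, SSZ)))))))
  [11] S^8(Z)

Answer: normal form = S^8(Z)  (in 11 steps)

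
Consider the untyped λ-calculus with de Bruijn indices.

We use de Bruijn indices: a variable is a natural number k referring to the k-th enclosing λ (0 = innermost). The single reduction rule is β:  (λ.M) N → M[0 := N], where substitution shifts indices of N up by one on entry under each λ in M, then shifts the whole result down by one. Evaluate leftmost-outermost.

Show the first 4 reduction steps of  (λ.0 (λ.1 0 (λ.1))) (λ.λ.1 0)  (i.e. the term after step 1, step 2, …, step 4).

Answer: after 4 steps: λ.(λ.1 0) (λ.1)

Reduction:
  start: (λ.0 (λ.1 0 (λ.1))) (λ.λ.1 0)
  step 1: (λ.λ.1 0) (λ.(λ.λ.1 0) 0 (λ.1))
  step 2: λ.(λ.(λ.λ.1 0) 0 (λ.1)) 0
  step 3: λ.(λ.λ.1 0) 0 (λ.1)
  step 4: λ.(λ.1 0) (λ.1)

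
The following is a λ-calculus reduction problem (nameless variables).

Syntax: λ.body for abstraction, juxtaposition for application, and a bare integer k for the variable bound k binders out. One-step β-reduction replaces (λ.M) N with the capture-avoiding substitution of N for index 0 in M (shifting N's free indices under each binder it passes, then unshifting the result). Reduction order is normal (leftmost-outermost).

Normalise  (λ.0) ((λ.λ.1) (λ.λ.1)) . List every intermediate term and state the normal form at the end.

Answer: normal form = λ.λ.λ.1  (in 2 steps)

Working:
  start: (λ.0) ((λ.λ.1) (λ.λ.1))
  [1] (λ.λ.1) (λ.λ.1)
  [2] λ.λ.λ.1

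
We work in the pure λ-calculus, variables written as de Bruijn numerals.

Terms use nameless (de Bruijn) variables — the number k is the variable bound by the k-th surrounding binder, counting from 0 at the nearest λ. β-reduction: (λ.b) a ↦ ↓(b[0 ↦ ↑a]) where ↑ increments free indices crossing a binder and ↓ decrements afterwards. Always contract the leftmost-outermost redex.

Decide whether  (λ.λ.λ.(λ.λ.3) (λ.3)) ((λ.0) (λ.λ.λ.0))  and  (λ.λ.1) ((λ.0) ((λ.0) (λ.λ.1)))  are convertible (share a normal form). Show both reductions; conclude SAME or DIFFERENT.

Term A:
  start: (λ.λ.λ.(λ.λ.3) (λ.3)) ((λ.0) (λ.λ.λ.0))
  [1] λ.λ.(λ.λ.3) (λ.(λ.0) (λ.λ.λ.0))
  [2] λ.λ.λ.2

Term B:
  start: (λ.λ.1) ((λ.0) ((λ.0) (λ.λ.1)))
  [1] λ.(λ.0) ((λ.0) (λ.λ.1))
  [2] λ.(λ.0) (λ.λ.1)
  [3] λ.λ.λ.1

Answer: DIFFERENT — A ⇓ λ.λ.λ.2, B ⇓ λ.λ.λ.1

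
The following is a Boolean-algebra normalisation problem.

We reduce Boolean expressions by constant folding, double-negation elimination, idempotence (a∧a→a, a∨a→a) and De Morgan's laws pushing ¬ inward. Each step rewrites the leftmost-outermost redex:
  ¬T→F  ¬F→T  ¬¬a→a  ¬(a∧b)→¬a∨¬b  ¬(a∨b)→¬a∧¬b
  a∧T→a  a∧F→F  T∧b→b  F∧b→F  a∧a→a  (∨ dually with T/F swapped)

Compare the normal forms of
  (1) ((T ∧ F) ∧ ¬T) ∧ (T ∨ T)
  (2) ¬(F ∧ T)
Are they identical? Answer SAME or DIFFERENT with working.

Term A:
  start: ((T ∧ F) ∧ ¬T) ∧ (T ∨ T)
  →1  (F ∧ ¬T) ∧ (T ∨ T)
  →2  F ∧ (T ∨ T)
  →3  F

Term B:
  start: ¬(F ∧ T)
  →1  ¬F ∨ ¬T
  →2  T ∨ ¬T
  →3  T

Answer: DIFFERENT — A ⇓ F, B ⇓ T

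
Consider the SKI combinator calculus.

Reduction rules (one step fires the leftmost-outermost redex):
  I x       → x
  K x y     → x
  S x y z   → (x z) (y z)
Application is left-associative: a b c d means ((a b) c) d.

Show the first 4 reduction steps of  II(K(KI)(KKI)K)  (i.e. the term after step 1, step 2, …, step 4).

Answer: after 4 steps: I

Derivation:
  start: II(K(KI)(KKI)K)
  [1] I(K(KI)(KKI)K)
  [2] K(KI)(KKI)K
  [3] KIK
  [4] I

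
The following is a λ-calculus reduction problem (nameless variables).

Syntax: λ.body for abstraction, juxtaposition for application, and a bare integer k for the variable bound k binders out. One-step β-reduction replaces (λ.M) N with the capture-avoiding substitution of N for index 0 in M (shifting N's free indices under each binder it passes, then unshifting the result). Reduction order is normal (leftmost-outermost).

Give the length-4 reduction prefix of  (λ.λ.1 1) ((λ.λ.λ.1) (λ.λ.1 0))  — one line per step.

  start: (λ.λ.1 1) ((λ.λ.λ.1) (λ.λ.1 0))
  →1  λ.(λ.λ.λ.1) (λ.λ.1 0) ((λ.λ.λ.1) (λ.λ.1 0))
  →2  λ.(λ.λ.1) ((λ.λ.λ.1) (λ.λ.1 0))
  →3  λ.λ.(λ.λ.λ.1) (λ.λ.1 0)
  →4  λ.λ.λ.λ.1

Answer: after 4 steps: λ.λ.λ.λ.1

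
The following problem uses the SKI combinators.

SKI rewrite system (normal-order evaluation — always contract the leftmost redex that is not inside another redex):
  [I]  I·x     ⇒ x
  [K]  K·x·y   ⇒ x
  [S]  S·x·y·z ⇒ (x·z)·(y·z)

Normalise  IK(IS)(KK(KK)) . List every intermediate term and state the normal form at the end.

  start: IK(IS)(KK(KK))
  [1] K(IS)(KK(KK))
  [2] IS
  [3] S

Answer: normal form = S  (in 3 steps)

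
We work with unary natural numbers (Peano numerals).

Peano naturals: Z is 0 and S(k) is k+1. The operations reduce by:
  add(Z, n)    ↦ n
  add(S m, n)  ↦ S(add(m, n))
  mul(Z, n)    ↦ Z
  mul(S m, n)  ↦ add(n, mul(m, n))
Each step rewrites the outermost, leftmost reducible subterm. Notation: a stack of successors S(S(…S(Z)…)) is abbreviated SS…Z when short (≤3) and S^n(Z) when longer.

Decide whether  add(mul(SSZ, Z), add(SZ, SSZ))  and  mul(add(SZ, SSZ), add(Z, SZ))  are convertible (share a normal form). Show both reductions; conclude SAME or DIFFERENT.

Answer: SAME — A ⇓ SSSZ, B ⇓ SSSZ

Working:
Term A:
  start: add(mul(SSZ, Z), add(SZ, SSZ))
  →1  add(add(Z, mul(SZ, Z)), add(SZ, SSZ))
  →2  add(mul(SZ, Z), add(SZ, SSZ))
  →3  add(add(Z, mul(Z, Z)), add(SZ, SSZ))
  →4  add(mul(Z, Z), add(SZ, SSZ))
  →5  add(Z, add(SZ, SSZ))
  →6  add(SZ, SSZ)
  →7  S(add(Z, SSZ))
  →8  SSSZ

Term B:
  start: mul(add(SZ, SSZ), add(Z, SZ))
  →1  mul(S(add(Z, SSZ)), add(Z, SZ))
  →2  add(add(Z, SZ), mul(add(Z, SSZ), add(Z, SZ)))
  →3  add(SZ, mul(add(Z, SSZ), add(Z, SZ)))
  →4  S(add(Z, mul(add(Z, SSZ), add(Z, SZ))))
  →5  S(mul(add(Z, SSZ), add(Z, SZ)))
  →6  S(mul(SSZ, add(Z, SZ)))
  →7  S(add(add(Z, SZ), mul(SZ, add(Z, SZ))))
  →8  S(add(SZ, mul(SZ, add(Z, SZ))))
  →9  S(S(add(Z, mul(SZ, add(Z, SZ)))))
  →10  S(S(mul(SZ, add(Z, SZ))))
  →11  S(S(add(add(Z, SZ), mul(Z, add(Z, SZ)))))
  →12  S(S(add(SZ, mul(Z, add(Z, SZ)))))
  →13  S(S(S(add(Z, mul(Z, add(Z, SZ))))))
  →14  S(S(S(mul(Z, add(Z, SZ)))))
  →15  SSSZ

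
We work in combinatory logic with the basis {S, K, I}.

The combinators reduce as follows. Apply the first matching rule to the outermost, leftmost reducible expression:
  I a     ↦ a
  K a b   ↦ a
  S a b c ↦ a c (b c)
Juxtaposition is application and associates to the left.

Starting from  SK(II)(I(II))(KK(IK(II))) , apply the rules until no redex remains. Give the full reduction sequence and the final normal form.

Answer: normal form = K  (in 6 steps)

Reduction:
  start: SK(II)(I(II))(KK(IK(II)))
  [1] K(I(II))(II(I(II)))(KK(IK(II)))
  [2] I(II)(KK(IK(II)))
  [3] II(KK(IK(II)))
  [4] I(KK(IK(II)))
  [5] KK(IK(II))
  [6] K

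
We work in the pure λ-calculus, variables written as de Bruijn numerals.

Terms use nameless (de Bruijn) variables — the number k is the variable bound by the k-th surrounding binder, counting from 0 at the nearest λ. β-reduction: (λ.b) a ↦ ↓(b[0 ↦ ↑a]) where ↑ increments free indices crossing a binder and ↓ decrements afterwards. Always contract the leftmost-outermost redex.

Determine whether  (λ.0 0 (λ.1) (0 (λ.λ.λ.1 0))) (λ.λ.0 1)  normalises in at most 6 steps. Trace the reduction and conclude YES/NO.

Answer: YES — reaches normal form λ.0 (λ.0 (λ.λ.λ.1 0)) in 6 ≤ 6 steps

Working:
  start: (λ.0 0 (λ.1) (0 (λ.λ.λ.1 0))) (λ.λ.0 1)
  step 1: (λ.λ.0 1) (λ.λ.0 1) (λ.λ.λ.0 1) ((λ.λ.0 1) (λ.λ.λ.1 0))
  step 2: (λ.0 (λ.λ.0 1)) (λ.λ.λ.0 1) ((λ.λ.0 1) (λ.λ.λ.1 0))
  step 3: (λ.λ.λ.0 1) (λ.λ.0 1) ((λ.λ.0 1) (λ.λ.λ.1 0))
  step 4: (λ.λ.0 1) ((λ.λ.0 1) (λ.λ.λ.1 0))
  step 5: λ.0 ((λ.λ.0 1) (λ.λ.λ.1 0))
  step 6: λ.0 (λ.0 (λ.λ.λ.1 0))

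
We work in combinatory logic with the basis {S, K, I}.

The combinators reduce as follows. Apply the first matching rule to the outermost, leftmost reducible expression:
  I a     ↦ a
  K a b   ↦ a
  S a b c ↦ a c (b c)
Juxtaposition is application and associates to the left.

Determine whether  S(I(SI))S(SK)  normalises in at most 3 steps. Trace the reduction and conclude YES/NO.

Answer: NO — after 3 steps the term is I(S(SK))(SK(S(SK))), not yet normal

Working:
  start: S(I(SI))S(SK)
  step 1: I(SI)(SK)(S(SK))
  step 2: SI(SK)(S(SK))
  step 3: I(S(SK))(SK(S(SK)))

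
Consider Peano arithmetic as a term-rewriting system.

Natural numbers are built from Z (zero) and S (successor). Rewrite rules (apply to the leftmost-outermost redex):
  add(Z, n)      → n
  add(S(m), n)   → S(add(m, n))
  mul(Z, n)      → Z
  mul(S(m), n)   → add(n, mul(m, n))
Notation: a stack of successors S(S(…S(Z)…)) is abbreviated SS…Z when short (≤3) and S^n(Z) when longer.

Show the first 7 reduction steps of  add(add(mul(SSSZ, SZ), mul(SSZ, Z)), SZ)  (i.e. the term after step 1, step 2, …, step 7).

Answer: after 7 steps: S(add(add(S(add(Z, mul(SZ, SZ))), mul(SSZ, Z)), SZ))

Derivation:
  start: add(add(mul(SSSZ, SZ), mul(SSZ, Z)), SZ)
  [1] add(add(add(SZ, mul(SSZ, SZ)), mul(SSZ, Z)), SZ)
  [2] add(add(S(add(Z, mul(SSZ, SZ))), mul(SSZ, Z)), SZ)
  [3] add(S(add(add(Z, mul(SSZ, SZ)), mul(SSZ, Z))), SZ)
  [4] S(add(add(add(Z, mul(SSZ, SZ)), mul(SSZ, Z)), SZ))
  [5] S(add(add(mul(SSZ, SZ), mul(SSZ, Z)), SZ))
  [6] S(add(add(add(SZ, mul(SZ, SZ)), mul(SSZ, Z)), SZ))
  [7] S(add(add(S(add(Z, mul(SZ, SZ))), mul(SSZ, Z)), SZ))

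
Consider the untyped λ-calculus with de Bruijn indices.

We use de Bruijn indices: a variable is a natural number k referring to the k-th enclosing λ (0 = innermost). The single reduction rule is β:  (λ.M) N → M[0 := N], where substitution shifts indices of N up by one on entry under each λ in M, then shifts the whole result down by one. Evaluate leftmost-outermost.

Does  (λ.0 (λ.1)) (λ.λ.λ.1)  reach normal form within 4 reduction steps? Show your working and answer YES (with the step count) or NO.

  start: (λ.0 (λ.1)) (λ.λ.λ.1)
  →1  (λ.λ.λ.1) (λ.λ.λ.λ.1)
  →2  λ.λ.1

Answer: YES — reaches normal form λ.λ.1 in 2 ≤ 4 steps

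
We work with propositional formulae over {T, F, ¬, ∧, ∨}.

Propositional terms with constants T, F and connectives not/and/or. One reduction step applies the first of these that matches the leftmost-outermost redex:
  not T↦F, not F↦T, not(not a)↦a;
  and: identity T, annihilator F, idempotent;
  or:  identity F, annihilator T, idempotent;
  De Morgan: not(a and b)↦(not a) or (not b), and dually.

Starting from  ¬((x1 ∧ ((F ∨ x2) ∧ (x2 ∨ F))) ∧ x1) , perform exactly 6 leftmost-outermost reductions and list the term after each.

Answer: after 6 steps: (¬x1 ∨ (¬x2 ∨ ¬(x2 ∨ F))) ∨ ¬x1

Working:
  start: ¬((x1 ∧ ((F ∨ x2) ∧ (x2 ∨ F))) ∧ x1)
  [1] ¬(x1 ∧ ((F ∨ x2) ∧ (x2 ∨ F))) ∨ ¬x1
  [2] (¬x1 ∨ ¬((F ∨ x2) ∧ (x2 ∨ F))) ∨ ¬x1
  [3] (¬x1 ∨ (¬(F ∨ x2) ∨ ¬(x2 ∨ F))) ∨ ¬x1
  [4] (¬x1 ∨ ((¬F ∧ ¬x2) ∨ ¬(x2 ∨ F))) ∨ ¬x1
  [5] (¬x1 ∨ ((T ∧ ¬x2) ∨ ¬(x2 ∨ F))) ∨ ¬x1
  [6] (¬x1 ∨ (¬x2 ∨ ¬(x2 ∨ F))) ∨ ¬x1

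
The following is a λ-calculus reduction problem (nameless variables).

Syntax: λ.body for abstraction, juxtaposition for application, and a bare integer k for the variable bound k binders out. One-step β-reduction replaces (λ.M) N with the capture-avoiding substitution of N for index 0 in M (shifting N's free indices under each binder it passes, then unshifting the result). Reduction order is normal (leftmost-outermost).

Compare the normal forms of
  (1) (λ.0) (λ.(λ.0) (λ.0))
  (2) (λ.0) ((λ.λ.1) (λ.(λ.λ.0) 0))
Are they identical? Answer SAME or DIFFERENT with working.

Term A:
  start: (λ.0) (λ.(λ.0) (λ.0))
  [1] λ.(λ.0) (λ.0)
  [2] λ.λ.0

Term B:
  start: (λ.0) ((λ.λ.1) (λ.(λ.λ.0) 0))
  [1] (λ.λ.1) (λ.(λ.λ.0) 0)
  [2] λ.λ.(λ.λ.0) 0
  [3] λ.λ.λ.0

Answer: DIFFERENT — A ⇓ λ.λ.0, B ⇓ λ.λ.λ.0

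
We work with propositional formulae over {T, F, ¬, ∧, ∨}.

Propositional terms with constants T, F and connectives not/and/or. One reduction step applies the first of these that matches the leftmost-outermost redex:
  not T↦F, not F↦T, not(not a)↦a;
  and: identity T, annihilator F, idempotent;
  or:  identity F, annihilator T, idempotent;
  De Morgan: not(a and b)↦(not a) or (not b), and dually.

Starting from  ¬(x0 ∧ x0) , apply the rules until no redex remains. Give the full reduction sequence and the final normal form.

  start: ¬(x0 ∧ x0)
  [1] ¬x0 ∨ ¬x0
  [2] ¬x0

Answer: normal form = ¬x0  (in 2 steps)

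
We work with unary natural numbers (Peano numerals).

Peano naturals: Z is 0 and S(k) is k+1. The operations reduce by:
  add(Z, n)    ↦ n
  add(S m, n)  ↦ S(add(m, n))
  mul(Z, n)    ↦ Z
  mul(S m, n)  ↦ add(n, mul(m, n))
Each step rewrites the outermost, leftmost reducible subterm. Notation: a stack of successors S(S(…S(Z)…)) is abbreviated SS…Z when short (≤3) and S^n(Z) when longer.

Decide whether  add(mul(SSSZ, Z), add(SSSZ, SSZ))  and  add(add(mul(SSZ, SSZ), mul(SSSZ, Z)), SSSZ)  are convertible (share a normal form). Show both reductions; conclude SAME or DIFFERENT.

Answer: DIFFERENT — A ⇓ S^5(Z), B ⇓ S^7(Z)

Working:
Term A:
  start: add(mul(SSSZ, Z), add(SSSZ, SSZ))
  →1  add(add(Z, mul(SSZ, Z)), add(SSSZ, SSZ))
  →2  add(mul(SSZ, Z), add(SSSZ, SSZ))
  →3  add(add(Z, mul(SZ, Z)), add(SSSZ, SSZ))
  →4  add(mul(SZ, Z), add(SSSZ, SSZ))
  →5  add(add(Z, mul(Z, Z)), add(SSSZ, SSZ))
  →6  add(mul(Z, Z), add(SSSZ, SSZ))
  →7  add(Z, add(SSSZ, SSZ))
  →8  add(SSSZ, SSZ)
  →9  S(add(SSZ, SSZ))
  →10  S(S(add(SZ, SSZ)))
  →11  S(S(S(add(Z, SSZ))))
  →12  S^5(Z)

Term B:
  start: add(add(mul(SSZ, SSZ), mul(SSSZ, Z)), SSSZ)
  →1  add(add(add(SSZ, mul(SZ, SSZ)), mul(SSSZ, Z)), SSSZ)
  →2  add(add(S(add(SZ, mul(SZ, SSZ))), mul(SSSZ, Z)), SSSZ)
  →3  add(S(add(add(SZ, mul(SZ, SSZ)), mul(SSSZ, Z))), SSSZ)
  →4  S(add(add(add(SZ, mul(SZ, SSZ)), mul(SSSZ, Z)), SSSZ))
  →5  S(add(add(S(add(Z, mul(SZ, SSZ))), mul(SSSZ, Z)), SSSZ))
  →6  S(add(S(add(add(Z, mul(SZ, SSZ)), mul(SSSZ, Z))), SSSZ))
  →7  S(S(add(add(add(Z, mul(SZ, SSZ)), mul(SSSZ, Z)), SSSZ)))
  →8  S(S(add(add(mul(SZ, SSZ), mul(SSSZ, Z)), SSSZ)))
  →9  S(S(add(add(add(SSZ, mul(Z, SSZ)), mul(SSSZ, Z)), SSSZ)))
  →10  S(S(add(add(S(add(SZ, mul(Z, SSZ))), mul(SSSZ, Z)), SSSZ)))
  →11  S(S(add(S(add(add(SZ, mul(Z, SSZ)), mul(SSSZ, Z))), SSSZ)))
  →12  S(S(S(add(add(add(SZ, mul(Z, SSZ)), mul(SSSZ, Z)), SSSZ))))
  →13  S(S(S(add(add(S(add(Z, mul(Z, SSZ))), mul(SSSZ, Z)), SSSZ))))
  →14  S(S(S(add(S(add(add(Z, mul(Z, SSZ)), mul(SSSZ, Z))), SSSZ))))
  →15  S(S(S(S(add(add(add(Z, mul(Z, SSZ)), mul(SSSZ, Z)), SSSZ)))))
  →16  S(S(S(S(add(add(mul(Z, SSZ), mul(SSSZ, Z)), SSSZ)))))
  →17  S(S(S(S(add(add(Z, mul(SSSZ, Z)), SSSZ)))))
  →18  S(S(S(S(add(mul(SSSZ, Z), SSSZ)))))
  →19  S(S(S(S(add(add(Z, mul(SSZ, Z)), SSSZ)))))
  →20  S(S(S(S(add(mul(SSZ, Z), SSSZ)))))
  →21  S(S(S(S(add(add(Z, mul(SZ, Z)), SSSZ)))))
  →22  S(S(S(S(add(mul(SZ, Z), SSSZ)))))
  →23  S(S(S(S(add(add(Z, mul(Z, Z)), SSSZ)))))
  →24  S(S(S(S(add(mul(Z, Z), SSSZ)))))
  →25  S(S(S(S(add(Z, SSSZ)))))
  →26  S^7(Z)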